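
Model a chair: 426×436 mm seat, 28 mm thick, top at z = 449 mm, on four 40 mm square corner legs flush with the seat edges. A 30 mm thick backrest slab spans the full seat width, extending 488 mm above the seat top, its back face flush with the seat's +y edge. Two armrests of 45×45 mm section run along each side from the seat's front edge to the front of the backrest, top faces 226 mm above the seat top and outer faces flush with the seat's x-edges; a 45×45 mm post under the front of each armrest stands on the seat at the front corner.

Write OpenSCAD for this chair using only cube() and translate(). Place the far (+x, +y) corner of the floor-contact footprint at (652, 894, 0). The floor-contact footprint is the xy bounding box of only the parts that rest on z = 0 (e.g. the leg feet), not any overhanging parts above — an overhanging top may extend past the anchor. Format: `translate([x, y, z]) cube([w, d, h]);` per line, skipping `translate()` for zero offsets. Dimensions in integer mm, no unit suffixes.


translate([226, 458, 421]) cube([426, 436, 28]);
translate([226, 458, 0]) cube([40, 40, 421]);
translate([612, 458, 0]) cube([40, 40, 421]);
translate([226, 854, 0]) cube([40, 40, 421]);
translate([612, 854, 0]) cube([40, 40, 421]);
translate([226, 864, 449]) cube([426, 30, 488]);
translate([226, 458, 630]) cube([45, 406, 45]);
translate([607, 458, 630]) cube([45, 406, 45]);
translate([226, 458, 449]) cube([45, 45, 181]);
translate([607, 458, 449]) cube([45, 45, 181]);


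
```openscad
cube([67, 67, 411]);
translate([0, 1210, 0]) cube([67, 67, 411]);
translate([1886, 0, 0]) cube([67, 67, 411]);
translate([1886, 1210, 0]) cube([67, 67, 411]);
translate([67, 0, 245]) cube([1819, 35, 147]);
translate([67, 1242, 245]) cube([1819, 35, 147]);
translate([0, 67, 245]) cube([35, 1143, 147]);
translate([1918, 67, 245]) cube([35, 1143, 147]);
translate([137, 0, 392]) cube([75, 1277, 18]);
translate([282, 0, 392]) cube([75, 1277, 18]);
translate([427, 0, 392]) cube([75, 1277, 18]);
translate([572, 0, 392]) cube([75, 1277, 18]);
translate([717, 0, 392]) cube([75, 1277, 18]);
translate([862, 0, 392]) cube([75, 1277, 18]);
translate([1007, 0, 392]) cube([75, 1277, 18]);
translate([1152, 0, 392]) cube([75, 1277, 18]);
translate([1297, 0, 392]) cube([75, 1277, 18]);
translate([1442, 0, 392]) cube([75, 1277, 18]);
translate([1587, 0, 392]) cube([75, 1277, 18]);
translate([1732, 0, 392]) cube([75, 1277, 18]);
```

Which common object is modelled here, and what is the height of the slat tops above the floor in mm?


A bed frame. The slat-top height is 410 mm.

Four posts, four rails, and a row of slats — a bed frame. Slats sit on the rails at z = 245 + 147 = 392; with slat thickness 18, the top is 410 mm.


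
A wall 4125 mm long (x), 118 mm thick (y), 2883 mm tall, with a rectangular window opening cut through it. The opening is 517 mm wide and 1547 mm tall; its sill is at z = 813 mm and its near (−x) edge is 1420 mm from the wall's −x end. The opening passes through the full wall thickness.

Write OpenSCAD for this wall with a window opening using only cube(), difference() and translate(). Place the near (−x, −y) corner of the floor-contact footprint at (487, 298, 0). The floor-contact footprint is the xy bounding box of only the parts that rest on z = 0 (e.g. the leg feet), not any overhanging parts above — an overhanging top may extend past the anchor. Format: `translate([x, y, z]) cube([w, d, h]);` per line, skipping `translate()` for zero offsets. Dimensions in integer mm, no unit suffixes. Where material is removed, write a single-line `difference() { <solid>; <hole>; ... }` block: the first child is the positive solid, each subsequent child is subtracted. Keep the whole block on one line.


difference() { translate([487, 298, 0]) cube([4125, 118, 2883]); translate([1907, 298, 813]) cube([517, 118, 1547]); }


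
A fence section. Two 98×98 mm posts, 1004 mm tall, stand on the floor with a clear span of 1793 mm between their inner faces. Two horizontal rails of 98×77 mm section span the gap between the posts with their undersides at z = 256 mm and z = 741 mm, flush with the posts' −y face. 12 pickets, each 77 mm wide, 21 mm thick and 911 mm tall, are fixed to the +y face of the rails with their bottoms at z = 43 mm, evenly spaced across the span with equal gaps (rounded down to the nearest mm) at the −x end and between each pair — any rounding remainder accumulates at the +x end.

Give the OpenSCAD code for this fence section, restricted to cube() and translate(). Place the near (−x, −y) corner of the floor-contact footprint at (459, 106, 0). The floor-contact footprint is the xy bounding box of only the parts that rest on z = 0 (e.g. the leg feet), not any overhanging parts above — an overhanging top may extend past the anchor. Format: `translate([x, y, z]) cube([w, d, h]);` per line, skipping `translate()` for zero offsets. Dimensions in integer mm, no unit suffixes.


translate([459, 106, 0]) cube([98, 98, 1004]);
translate([2350, 106, 0]) cube([98, 98, 1004]);
translate([557, 106, 256]) cube([1793, 98, 77]);
translate([557, 106, 741]) cube([1793, 98, 77]);
translate([623, 204, 43]) cube([77, 21, 911]);
translate([766, 204, 43]) cube([77, 21, 911]);
translate([909, 204, 43]) cube([77, 21, 911]);
translate([1052, 204, 43]) cube([77, 21, 911]);
translate([1195, 204, 43]) cube([77, 21, 911]);
translate([1338, 204, 43]) cube([77, 21, 911]);
translate([1481, 204, 43]) cube([77, 21, 911]);
translate([1624, 204, 43]) cube([77, 21, 911]);
translate([1767, 204, 43]) cube([77, 21, 911]);
translate([1910, 204, 43]) cube([77, 21, 911]);
translate([2053, 204, 43]) cube([77, 21, 911]);
translate([2196, 204, 43]) cube([77, 21, 911]);


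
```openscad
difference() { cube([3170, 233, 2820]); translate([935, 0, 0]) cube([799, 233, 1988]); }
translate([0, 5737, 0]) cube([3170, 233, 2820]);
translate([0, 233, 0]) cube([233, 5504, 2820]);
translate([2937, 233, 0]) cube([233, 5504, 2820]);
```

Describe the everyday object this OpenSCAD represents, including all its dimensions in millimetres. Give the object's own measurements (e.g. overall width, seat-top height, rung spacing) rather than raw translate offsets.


A single room: four walls, each 2820 mm tall and 233 mm thick, enclosing an outside footprint 3170×5970 mm (x × y), no floor or roof. The front and back walls (−y and +y sides) run the full x-width; the side walls fit between their inner faces. A door opening 799 mm wide and 1988 mm tall is cut through the front wall from the floor up, its −x edge 935 mm from the wall's −x end.


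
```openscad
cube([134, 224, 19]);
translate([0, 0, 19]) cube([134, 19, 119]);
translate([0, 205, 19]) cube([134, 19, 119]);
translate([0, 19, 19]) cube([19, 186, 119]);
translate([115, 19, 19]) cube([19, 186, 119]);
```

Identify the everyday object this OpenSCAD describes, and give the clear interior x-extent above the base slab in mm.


An open box. The internal width is 96 mm.

A 134×224 base slab with four walls standing on it — an open box. The base is 134 mm wide and the walls are 19 mm thick, so the internal width is 134 − 2 × 19 = 96 mm.


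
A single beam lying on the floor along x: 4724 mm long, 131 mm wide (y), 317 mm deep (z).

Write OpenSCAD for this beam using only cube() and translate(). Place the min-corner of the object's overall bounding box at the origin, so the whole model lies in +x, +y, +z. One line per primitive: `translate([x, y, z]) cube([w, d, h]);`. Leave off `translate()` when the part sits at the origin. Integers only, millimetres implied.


cube([4724, 131, 317]);


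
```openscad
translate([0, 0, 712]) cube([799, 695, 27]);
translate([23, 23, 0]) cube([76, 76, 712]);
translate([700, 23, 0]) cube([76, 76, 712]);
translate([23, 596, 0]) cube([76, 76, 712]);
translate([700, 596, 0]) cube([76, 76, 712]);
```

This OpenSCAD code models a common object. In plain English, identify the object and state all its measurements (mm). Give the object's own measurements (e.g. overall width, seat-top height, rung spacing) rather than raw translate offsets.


A table: top 799 mm (x) × 695 mm (y), 27 mm thick, upper face at z = 739 mm, on four 76×76 mm square legs, each inset 23 mm from the nearest pair of top edges from z = 0 to the bottom of the top.


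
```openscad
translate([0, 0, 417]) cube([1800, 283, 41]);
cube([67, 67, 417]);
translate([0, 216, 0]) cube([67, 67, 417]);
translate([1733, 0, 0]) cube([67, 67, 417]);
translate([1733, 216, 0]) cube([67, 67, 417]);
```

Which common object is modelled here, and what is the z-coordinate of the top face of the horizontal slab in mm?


A bench. The seat-top height is 458 mm.

A long slab on four corner posts — a bench. The slab sits at z = 417 with thickness 41, so the top is 417 + 41 = 458 mm.


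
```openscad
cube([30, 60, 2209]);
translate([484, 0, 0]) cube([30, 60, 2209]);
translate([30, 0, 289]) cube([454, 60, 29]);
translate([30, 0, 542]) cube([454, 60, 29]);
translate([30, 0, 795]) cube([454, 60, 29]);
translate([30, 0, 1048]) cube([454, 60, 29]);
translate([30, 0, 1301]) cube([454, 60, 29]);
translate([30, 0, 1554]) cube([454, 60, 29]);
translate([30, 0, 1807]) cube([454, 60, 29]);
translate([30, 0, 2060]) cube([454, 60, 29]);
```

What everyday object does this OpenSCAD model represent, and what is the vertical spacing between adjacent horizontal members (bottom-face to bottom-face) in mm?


A ladder. The rung spacing is 253 mm.

Two tall 30×60 posts with 8 short bars between them — a ladder. Adjacent rungs sit at z = 289 and z = 542, so the spacing is 542 − 289 = 253 mm.


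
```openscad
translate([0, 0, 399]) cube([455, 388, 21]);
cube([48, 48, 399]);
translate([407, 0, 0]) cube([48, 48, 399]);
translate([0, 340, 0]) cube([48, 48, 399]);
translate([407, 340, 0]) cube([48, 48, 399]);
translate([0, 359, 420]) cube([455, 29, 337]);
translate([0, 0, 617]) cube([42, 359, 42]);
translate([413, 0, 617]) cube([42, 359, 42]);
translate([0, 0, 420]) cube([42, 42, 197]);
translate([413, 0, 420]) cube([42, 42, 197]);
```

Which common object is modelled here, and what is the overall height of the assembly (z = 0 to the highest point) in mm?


A chair. The overall height is 757 mm.

A slab on four corner posts with a tall panel at the back — a chair. The seat slab sits at z = 399 with thickness 21, and the 337 mm backrest starts at the seat top, so the overall height is 399 + 21 + 337 = 757 mm.


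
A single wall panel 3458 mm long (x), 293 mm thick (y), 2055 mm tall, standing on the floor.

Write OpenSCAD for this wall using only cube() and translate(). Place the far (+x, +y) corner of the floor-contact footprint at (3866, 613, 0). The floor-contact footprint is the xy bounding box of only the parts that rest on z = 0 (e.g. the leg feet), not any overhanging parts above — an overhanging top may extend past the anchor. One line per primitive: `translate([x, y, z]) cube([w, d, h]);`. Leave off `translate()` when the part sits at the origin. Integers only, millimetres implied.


translate([408, 320, 0]) cube([3458, 293, 2055]);


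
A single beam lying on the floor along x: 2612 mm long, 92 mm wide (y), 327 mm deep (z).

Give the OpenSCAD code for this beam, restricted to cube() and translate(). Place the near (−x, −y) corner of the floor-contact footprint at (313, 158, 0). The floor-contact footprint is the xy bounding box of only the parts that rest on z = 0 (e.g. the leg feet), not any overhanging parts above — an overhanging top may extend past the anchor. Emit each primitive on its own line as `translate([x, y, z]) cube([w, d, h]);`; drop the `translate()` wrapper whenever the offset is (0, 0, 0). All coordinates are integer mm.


translate([313, 158, 0]) cube([2612, 92, 327]);


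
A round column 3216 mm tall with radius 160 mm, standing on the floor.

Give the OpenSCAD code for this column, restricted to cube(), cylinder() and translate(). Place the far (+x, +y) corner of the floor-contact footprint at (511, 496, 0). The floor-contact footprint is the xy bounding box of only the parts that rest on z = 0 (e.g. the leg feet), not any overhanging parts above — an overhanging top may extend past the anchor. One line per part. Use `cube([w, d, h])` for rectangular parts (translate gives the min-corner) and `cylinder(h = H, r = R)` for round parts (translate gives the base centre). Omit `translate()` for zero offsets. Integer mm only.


translate([351, 336, 0]) cylinder(h = 3216, r = 160);


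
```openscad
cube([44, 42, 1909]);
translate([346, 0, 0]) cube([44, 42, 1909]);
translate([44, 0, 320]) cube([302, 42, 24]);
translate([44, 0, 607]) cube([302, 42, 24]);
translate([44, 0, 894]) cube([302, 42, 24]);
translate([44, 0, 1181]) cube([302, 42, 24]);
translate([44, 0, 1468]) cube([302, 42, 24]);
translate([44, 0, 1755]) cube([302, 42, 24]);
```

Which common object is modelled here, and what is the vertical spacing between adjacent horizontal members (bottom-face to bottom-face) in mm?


A ladder. The rung spacing is 287 mm.

Two tall 44×42 posts with 6 short bars between them — a ladder. Adjacent rungs sit at z = 320 and z = 607, so the spacing is 607 − 320 = 287 mm.


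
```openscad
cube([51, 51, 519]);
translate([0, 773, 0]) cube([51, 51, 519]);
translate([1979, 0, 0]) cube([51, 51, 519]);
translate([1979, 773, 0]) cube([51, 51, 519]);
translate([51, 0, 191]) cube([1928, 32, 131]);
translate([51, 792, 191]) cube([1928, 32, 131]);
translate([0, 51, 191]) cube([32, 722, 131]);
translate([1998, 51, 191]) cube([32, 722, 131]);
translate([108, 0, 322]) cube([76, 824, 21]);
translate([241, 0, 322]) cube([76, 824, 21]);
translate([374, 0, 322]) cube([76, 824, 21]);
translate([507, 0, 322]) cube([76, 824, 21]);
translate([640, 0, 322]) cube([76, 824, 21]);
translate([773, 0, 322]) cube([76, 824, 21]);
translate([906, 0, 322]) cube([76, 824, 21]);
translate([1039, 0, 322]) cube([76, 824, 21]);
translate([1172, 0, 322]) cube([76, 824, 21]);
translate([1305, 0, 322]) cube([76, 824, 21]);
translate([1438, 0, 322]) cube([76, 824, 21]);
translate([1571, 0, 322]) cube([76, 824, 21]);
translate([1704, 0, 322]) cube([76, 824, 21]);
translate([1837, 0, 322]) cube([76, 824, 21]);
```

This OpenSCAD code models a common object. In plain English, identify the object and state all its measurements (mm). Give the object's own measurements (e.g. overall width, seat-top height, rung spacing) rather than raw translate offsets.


A bed frame 2030 mm long (x) by 824 mm wide (y). Four 51×51 mm corner posts, 519 mm tall, at the corners of the footprint. Four rails of 32 mm thickness and 131 mm height run between adjacent posts with their undersides at z = 191 mm, their outer faces flush with the outside of the frame (the two x-running rails run between the posts' inner faces; the two y-running rails run between the posts' inner faces). 14 slats, each 76 mm wide (x) and 21 mm thick, lie across the top of the two x-running rails, running the full 824 mm width of the frame in y; along x they sit between the end posts with a 57 mm gap after the −x posts and between neighbouring slats, leaving 66 mm before the +x posts.


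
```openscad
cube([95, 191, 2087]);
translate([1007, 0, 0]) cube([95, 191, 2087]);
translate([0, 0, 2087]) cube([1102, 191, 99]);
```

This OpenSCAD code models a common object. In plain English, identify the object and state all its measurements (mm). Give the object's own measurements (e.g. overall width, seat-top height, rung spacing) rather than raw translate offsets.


A door frame. The clear opening is 912 mm wide and 2087 mm high. Two 95 mm wide jambs, 191 mm deep, stand either side of the opening from the floor to the top of the opening. A 99 mm thick head sits across the top of both jambs, spanning the full outside width of the frame.


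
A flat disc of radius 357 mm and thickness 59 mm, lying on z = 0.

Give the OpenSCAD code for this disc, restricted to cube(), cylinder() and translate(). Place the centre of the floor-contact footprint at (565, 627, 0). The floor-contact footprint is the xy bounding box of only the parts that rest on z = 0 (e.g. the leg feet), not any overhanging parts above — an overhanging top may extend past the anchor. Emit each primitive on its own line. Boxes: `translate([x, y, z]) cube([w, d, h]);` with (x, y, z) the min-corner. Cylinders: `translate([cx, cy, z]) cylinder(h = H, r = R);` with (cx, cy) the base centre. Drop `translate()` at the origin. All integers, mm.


translate([565, 627, 0]) cylinder(h = 59, r = 357);


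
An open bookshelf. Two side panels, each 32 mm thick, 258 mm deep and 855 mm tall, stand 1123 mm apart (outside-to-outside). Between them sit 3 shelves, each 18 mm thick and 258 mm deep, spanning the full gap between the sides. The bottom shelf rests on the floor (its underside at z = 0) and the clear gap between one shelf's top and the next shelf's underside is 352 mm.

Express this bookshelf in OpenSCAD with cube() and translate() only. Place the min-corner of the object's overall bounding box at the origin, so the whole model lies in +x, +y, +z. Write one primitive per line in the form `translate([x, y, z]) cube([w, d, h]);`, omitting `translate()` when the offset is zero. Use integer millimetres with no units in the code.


cube([32, 258, 855]);
translate([1091, 0, 0]) cube([32, 258, 855]);
translate([32, 0, 0]) cube([1059, 258, 18]);
translate([32, 0, 370]) cube([1059, 258, 18]);
translate([32, 0, 740]) cube([1059, 258, 18]);


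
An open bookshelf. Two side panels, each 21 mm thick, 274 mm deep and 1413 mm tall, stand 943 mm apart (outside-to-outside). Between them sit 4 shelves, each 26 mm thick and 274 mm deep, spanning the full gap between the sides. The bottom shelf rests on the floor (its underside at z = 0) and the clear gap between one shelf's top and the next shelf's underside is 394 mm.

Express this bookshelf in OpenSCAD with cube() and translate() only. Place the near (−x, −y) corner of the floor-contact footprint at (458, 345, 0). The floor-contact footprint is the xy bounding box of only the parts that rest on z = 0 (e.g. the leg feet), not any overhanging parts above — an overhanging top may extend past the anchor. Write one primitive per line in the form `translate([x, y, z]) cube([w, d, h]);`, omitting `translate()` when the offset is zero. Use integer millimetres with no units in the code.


translate([458, 345, 0]) cube([21, 274, 1413]);
translate([1380, 345, 0]) cube([21, 274, 1413]);
translate([479, 345, 0]) cube([901, 274, 26]);
translate([479, 345, 420]) cube([901, 274, 26]);
translate([479, 345, 840]) cube([901, 274, 26]);
translate([479, 345, 1260]) cube([901, 274, 26]);


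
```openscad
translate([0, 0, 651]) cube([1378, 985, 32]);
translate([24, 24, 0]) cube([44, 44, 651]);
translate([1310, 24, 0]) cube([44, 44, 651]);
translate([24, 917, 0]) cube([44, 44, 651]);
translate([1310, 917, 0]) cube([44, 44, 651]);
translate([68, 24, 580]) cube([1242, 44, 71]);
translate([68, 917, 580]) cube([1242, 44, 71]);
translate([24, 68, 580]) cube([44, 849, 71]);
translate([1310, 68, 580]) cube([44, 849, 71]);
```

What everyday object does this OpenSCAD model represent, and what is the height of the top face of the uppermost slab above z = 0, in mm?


A table. The table height is 683 mm.

A 1378×985×32 slab sits at z = 651 on four 44 mm square posts — a table. The top surface is at 651 + 32 = 683 mm.


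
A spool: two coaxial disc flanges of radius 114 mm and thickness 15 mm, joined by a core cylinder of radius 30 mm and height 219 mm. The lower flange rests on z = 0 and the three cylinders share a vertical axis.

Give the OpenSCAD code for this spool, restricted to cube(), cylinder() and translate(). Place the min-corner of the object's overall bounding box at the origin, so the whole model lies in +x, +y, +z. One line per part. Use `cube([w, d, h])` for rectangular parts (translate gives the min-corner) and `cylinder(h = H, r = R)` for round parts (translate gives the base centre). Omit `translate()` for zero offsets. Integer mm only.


translate([114, 114, 0]) cylinder(h = 15, r = 114);
translate([114, 114, 15]) cylinder(h = 219, r = 30);
translate([114, 114, 234]) cylinder(h = 15, r = 114);


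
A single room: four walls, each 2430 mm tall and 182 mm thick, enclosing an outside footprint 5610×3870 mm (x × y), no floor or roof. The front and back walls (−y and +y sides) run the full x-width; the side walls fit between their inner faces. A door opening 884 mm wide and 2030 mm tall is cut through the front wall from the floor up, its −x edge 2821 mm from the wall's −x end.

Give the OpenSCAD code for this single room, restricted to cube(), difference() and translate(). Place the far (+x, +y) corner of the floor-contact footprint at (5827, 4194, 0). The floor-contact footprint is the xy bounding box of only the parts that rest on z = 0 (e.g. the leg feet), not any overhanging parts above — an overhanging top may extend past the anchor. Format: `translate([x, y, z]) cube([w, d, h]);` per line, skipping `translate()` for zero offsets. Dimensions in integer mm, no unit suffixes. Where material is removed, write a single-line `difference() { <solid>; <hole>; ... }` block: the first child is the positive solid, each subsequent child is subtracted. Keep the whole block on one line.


difference() { translate([217, 324, 0]) cube([5610, 182, 2430]); translate([3038, 324, 0]) cube([884, 182, 2030]); }
translate([217, 4012, 0]) cube([5610, 182, 2430]);
translate([217, 506, 0]) cube([182, 3506, 2430]);
translate([5645, 506, 0]) cube([182, 3506, 2430]);


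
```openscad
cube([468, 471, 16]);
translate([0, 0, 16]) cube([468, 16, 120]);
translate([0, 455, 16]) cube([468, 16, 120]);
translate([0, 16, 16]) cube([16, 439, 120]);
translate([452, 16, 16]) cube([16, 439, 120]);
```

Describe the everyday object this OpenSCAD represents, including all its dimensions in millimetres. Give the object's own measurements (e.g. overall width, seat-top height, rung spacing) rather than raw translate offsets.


An open-topped rectangular box: outside dimensions 468×471×136 mm, with a uniform wall and base thickness of 16 mm. The base is a full 468×471 slab on the floor; four walls sit on top of the base. The front and back walls (the −y and +y sides) span the full width; the two side walls fit between them.


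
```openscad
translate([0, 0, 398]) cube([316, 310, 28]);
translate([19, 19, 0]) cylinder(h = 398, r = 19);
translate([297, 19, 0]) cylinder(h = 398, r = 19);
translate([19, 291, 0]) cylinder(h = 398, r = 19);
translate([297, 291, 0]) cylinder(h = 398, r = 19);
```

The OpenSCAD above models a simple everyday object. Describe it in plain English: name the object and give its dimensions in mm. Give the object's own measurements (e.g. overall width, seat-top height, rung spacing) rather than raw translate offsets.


A simple wooden stool: a rectangular seat 316 mm (x) by 310 mm (y), 28 mm thick, top face at z = 426 mm, on four round legs, each 38 mm in diameter. The legs rest on z = 0, each leg's axis is inset half a diameter from the nearest pair of seat edges (so the leg's bounding box is flush with the corner).


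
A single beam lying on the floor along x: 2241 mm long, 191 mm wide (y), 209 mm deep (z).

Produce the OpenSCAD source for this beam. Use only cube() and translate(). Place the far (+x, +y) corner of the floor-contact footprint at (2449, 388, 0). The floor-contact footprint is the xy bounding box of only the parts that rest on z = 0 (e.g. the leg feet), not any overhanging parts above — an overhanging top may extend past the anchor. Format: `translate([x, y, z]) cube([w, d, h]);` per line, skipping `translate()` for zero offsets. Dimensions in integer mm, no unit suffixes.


translate([208, 197, 0]) cube([2241, 191, 209]);


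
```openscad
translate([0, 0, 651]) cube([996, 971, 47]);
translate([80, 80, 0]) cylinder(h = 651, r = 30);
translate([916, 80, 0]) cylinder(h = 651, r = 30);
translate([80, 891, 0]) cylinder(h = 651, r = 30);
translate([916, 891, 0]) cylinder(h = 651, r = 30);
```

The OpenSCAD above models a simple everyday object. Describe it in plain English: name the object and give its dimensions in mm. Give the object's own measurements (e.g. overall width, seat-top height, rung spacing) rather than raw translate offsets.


A rectangular dining table. The top is 996×971×47 mm with its upper surface at z = 698 mm. It stands on four round legs of 60 mm diameter, each leg's bounding box inset 50 mm from the nearest pair of top edges, running from the floor to the underside of the top.


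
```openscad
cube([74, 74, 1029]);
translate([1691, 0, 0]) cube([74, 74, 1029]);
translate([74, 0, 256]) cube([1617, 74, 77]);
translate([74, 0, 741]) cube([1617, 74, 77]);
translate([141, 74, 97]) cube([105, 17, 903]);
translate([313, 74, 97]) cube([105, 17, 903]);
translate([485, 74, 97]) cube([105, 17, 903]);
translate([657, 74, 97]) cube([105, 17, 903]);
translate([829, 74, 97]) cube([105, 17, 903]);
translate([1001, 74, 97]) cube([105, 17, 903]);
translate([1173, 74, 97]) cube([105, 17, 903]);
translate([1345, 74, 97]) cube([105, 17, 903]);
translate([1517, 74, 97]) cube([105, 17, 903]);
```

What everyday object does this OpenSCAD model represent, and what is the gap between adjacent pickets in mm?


A fence section. The picket gap is 67 mm.

Two posts, two rails, 9 pickets — a fence section. Span 1617 mm holds 9 pickets of 105 mm with 10 equal gaps: ⌊(1617 − 9·105) / 10⌋ = 67 mm.


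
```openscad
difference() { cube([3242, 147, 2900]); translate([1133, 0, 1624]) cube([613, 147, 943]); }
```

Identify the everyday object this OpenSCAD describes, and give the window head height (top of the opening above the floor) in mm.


A wall with a window opening. The window head height is 2567 mm.

A wall with a rectangular opening subtracted — a window. Sill at z = 1624, opening 943 mm tall, so the head is at 1624 + 943 = 2567 mm.


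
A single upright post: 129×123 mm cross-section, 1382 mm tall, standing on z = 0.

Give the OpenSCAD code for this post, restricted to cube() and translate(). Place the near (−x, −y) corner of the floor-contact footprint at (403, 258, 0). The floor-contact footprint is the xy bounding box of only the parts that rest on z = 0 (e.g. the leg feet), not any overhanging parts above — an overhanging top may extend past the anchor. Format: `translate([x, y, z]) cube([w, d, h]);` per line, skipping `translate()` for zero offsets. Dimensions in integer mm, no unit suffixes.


translate([403, 258, 0]) cube([129, 123, 1382]);


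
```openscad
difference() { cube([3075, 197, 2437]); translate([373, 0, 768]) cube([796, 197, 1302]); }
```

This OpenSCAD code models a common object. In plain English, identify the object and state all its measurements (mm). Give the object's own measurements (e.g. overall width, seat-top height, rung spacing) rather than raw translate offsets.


A wall 3075 mm long (x), 197 mm thick (y), 2437 mm tall, with a rectangular window opening cut through it. The opening is 796 mm wide and 1302 mm tall; its sill is at z = 768 mm and its near (−x) edge is 373 mm from the wall's −x end. The opening passes through the full wall thickness.


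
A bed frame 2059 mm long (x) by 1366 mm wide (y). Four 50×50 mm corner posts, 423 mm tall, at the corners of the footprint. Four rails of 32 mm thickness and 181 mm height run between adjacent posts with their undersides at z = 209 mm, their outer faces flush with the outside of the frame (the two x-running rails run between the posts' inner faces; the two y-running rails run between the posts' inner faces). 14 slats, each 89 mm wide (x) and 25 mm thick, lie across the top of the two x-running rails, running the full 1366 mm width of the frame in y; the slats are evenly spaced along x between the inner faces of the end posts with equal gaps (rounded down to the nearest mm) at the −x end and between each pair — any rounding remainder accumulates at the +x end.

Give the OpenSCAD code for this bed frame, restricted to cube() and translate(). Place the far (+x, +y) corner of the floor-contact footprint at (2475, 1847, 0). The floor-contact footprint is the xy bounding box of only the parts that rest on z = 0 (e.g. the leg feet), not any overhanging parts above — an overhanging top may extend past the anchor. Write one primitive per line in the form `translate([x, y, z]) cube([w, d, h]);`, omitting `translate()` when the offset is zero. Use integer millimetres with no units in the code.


translate([416, 481, 0]) cube([50, 50, 423]);
translate([416, 1797, 0]) cube([50, 50, 423]);
translate([2425, 481, 0]) cube([50, 50, 423]);
translate([2425, 1797, 0]) cube([50, 50, 423]);
translate([466, 481, 209]) cube([1959, 32, 181]);
translate([466, 1815, 209]) cube([1959, 32, 181]);
translate([416, 531, 209]) cube([32, 1266, 181]);
translate([2443, 531, 209]) cube([32, 1266, 181]);
translate([513, 481, 390]) cube([89, 1366, 25]);
translate([649, 481, 390]) cube([89, 1366, 25]);
translate([785, 481, 390]) cube([89, 1366, 25]);
translate([921, 481, 390]) cube([89, 1366, 25]);
translate([1057, 481, 390]) cube([89, 1366, 25]);
translate([1193, 481, 390]) cube([89, 1366, 25]);
translate([1329, 481, 390]) cube([89, 1366, 25]);
translate([1465, 481, 390]) cube([89, 1366, 25]);
translate([1601, 481, 390]) cube([89, 1366, 25]);
translate([1737, 481, 390]) cube([89, 1366, 25]);
translate([1873, 481, 390]) cube([89, 1366, 25]);
translate([2009, 481, 390]) cube([89, 1366, 25]);
translate([2145, 481, 390]) cube([89, 1366, 25]);
translate([2281, 481, 390]) cube([89, 1366, 25]);


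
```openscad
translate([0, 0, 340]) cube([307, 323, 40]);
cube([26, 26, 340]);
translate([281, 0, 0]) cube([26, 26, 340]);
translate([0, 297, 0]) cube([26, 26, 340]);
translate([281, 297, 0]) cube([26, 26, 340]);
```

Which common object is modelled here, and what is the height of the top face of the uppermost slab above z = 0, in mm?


A stool. The seat height is 380 mm.

A 307×323×40 slab at z = 340 on four corner posts — a stool. The seat top is 340 + 40 = 380 mm.


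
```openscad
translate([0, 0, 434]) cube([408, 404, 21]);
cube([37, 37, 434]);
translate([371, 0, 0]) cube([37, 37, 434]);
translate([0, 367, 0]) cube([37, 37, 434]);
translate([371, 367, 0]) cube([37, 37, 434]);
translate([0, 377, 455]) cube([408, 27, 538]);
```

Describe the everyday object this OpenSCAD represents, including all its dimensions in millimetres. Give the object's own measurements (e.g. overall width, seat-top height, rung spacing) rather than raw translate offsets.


A chair. The seat is a 408×404×21 mm slab with its top at z = 455 mm, on four 37×37 mm corner legs (flush with the seat edges, standing on z = 0). A flat backrest 27 mm thick, 538 mm tall, spans the full seat width and rises from the seat top along its +y edge, rear face flush with the rear of the seat.


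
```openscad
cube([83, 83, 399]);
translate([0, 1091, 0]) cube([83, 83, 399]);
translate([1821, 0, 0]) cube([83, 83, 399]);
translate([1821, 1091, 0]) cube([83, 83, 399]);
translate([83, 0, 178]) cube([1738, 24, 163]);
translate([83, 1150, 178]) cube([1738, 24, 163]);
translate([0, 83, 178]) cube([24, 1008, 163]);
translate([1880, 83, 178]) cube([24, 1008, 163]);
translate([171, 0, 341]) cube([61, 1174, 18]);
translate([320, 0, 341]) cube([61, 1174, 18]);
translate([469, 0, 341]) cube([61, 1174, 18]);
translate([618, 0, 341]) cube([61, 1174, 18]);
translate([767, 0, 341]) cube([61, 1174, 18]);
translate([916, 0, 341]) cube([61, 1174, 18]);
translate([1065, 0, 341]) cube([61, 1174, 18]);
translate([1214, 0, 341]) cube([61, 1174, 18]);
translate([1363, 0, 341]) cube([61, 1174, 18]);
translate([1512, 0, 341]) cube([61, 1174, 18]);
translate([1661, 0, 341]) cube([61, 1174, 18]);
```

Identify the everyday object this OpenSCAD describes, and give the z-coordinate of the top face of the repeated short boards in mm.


A bed frame. The slat-top height is 359 mm.

Four posts, four rails, and a row of slats — a bed frame. Slats sit on the rails at z = 178 + 163 = 341; with slat thickness 18, the top is 359 mm.


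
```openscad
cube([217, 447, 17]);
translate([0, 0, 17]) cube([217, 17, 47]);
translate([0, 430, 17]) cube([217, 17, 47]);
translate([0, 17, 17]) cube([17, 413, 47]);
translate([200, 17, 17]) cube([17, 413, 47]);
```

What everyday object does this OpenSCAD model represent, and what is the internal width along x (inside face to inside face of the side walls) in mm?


An open box. The internal width is 183 mm.

A 217×447 base slab with four walls standing on it — an open box. The base is 217 mm wide and the walls are 17 mm thick, so the internal width is 217 − 2 × 17 = 183 mm.


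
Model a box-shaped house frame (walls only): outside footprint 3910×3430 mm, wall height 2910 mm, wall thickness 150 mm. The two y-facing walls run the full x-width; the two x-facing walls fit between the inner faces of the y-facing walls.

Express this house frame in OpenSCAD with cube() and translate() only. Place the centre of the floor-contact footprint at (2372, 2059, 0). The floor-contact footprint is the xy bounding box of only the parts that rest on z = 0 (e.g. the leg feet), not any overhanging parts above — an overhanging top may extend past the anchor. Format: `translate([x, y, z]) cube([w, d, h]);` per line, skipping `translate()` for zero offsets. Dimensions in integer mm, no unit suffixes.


translate([417, 344, 0]) cube([3910, 150, 2910]);
translate([417, 3624, 0]) cube([3910, 150, 2910]);
translate([417, 494, 0]) cube([150, 3130, 2910]);
translate([4177, 494, 0]) cube([150, 3130, 2910]);


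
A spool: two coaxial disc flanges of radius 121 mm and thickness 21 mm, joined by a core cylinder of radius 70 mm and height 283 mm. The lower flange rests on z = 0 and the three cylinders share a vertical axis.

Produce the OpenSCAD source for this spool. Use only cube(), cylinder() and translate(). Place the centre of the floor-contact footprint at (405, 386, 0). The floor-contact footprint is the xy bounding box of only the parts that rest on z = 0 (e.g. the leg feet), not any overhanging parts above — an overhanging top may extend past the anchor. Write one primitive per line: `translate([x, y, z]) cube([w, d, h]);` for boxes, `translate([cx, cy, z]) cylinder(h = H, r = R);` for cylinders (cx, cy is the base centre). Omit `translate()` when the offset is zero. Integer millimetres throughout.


translate([405, 386, 0]) cylinder(h = 21, r = 121);
translate([405, 386, 21]) cylinder(h = 283, r = 70);
translate([405, 386, 304]) cylinder(h = 21, r = 121);


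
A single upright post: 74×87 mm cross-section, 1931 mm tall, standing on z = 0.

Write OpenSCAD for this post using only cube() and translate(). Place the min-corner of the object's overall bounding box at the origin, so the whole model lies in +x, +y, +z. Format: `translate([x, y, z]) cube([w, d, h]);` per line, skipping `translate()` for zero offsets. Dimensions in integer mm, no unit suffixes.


cube([74, 87, 1931]);


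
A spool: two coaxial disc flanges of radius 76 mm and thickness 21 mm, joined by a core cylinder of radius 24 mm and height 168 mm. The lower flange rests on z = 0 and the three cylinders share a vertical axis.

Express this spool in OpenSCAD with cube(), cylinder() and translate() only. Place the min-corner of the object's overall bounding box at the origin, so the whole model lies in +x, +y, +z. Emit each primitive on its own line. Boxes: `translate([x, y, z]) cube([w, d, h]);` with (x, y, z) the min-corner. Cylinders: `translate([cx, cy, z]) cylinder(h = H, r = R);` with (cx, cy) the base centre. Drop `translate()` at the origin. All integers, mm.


translate([76, 76, 0]) cylinder(h = 21, r = 76);
translate([76, 76, 21]) cylinder(h = 168, r = 24);
translate([76, 76, 189]) cylinder(h = 21, r = 76);


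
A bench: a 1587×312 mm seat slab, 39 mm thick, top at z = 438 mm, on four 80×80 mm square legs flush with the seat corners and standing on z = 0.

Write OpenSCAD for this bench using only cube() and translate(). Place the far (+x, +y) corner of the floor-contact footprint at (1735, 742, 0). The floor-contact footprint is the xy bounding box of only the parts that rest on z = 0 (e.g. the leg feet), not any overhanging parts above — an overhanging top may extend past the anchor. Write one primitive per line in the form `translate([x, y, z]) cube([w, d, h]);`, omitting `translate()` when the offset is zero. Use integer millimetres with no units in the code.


// leg_h = 438 − 39 = 399
translate([148, 430, 399]) cube([1587, 312, 39]);
translate([148, 430, 0]) cube([80, 80, 399]);
translate([148, 662, 0]) cube([80, 80, 399]);
translate([1655, 430, 0]) cube([80, 80, 399]);
translate([1655, 662, 0]) cube([80, 80, 399]);


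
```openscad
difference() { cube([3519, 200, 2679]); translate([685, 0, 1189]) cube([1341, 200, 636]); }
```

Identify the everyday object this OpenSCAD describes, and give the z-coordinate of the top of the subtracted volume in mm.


A wall with a window opening. The window head height is 1825 mm.

A wall with a rectangular opening subtracted — a window. Sill at z = 1189, opening 636 mm tall, so the head is at 1189 + 636 = 1825 mm.


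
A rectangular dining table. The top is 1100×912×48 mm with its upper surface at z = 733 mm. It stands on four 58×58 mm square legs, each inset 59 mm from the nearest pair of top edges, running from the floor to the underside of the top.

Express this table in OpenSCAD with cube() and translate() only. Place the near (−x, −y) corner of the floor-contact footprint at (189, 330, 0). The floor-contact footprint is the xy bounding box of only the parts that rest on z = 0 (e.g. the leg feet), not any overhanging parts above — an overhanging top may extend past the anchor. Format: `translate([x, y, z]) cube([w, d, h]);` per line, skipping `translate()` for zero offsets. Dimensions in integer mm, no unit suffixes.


// leg_h = 733 - 48 = 685
translate([130, 271, 685]) cube([1100, 912, 48]);
translate([189, 330, 0]) cube([58, 58, 685]);
translate([1113, 330, 0]) cube([58, 58, 685]);
translate([189, 1066, 0]) cube([58, 58, 685]);
translate([1113, 1066, 0]) cube([58, 58, 685]);


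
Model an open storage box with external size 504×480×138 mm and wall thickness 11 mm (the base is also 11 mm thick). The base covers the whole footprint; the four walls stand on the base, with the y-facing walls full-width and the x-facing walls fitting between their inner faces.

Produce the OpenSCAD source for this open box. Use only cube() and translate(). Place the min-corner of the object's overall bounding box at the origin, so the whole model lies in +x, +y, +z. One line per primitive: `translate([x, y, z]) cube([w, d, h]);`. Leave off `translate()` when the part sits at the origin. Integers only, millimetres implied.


cube([504, 480, 11]);
translate([0, 0, 11]) cube([504, 11, 127]);
translate([0, 469, 11]) cube([504, 11, 127]);
translate([0, 11, 11]) cube([11, 458, 127]);
translate([493, 11, 11]) cube([11, 458, 127]);


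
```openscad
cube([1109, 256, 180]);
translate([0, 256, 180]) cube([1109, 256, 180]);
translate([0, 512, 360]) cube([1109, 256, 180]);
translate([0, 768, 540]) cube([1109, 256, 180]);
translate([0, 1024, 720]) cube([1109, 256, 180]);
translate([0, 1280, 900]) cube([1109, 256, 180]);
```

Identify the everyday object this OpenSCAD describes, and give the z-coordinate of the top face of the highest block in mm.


A staircase. The total rise is 1080 mm.

6 identical blocks, each offset up and back from the previous — a staircase. Each step is 180 mm tall and there are 6 of them, so the total rise is 6 × 180 = 1080 mm.


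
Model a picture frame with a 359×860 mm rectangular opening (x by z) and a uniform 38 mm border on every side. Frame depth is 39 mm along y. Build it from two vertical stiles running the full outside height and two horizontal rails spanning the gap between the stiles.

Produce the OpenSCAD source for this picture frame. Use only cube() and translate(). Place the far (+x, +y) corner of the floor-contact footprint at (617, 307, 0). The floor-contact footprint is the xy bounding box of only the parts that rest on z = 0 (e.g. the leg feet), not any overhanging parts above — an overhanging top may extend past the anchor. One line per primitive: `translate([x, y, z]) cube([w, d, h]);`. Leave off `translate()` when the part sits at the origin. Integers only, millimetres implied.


translate([182, 268, 0]) cube([38, 39, 936]);
translate([579, 268, 0]) cube([38, 39, 936]);
translate([220, 268, 0]) cube([359, 39, 38]);
translate([220, 268, 898]) cube([359, 39, 38]);
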